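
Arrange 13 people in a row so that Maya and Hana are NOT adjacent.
Total - adjacent = 13! - (13-1)!×2 = 6227020800 - 958003200 = 5269017600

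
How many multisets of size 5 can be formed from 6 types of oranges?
C(5+6-1, 6-1) = C(10, 5) = 252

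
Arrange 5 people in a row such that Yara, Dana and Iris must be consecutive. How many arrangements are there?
Treat the 3 as one block: (5-3+1)! × 3! = 6 × 6 = 36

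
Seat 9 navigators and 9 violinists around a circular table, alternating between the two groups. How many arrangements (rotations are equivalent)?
Fix one of the navigators: (9-1)! ways for the remaining navigators, × 9! ways for the violinists = 40320 × 362880 = 14631321600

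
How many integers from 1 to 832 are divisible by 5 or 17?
⌊832/5⌋ + ⌊832/17⌋ - ⌊832/85⌋ = 166 + 48 - 9 = 205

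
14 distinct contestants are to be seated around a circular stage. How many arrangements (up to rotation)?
Circular: fix one position, arrange the rest. (14-1)! = 6227020800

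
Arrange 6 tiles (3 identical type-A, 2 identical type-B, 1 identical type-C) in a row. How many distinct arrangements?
6! / (3! × 2! × 1!) = 60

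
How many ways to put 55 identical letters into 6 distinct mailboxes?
C(55+6-1, 6-1) = C(60, 5) = 5461512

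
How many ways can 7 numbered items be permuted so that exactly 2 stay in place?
Choose the 2 fixed points C(7,2) = 21, derange the rest: !5 = Σ_{j=0}^{5} (-1)^j·5!/j! = 120 - 120 + 60 - 20 + 5 - 1 = 44. Product = 21 × 44 = 924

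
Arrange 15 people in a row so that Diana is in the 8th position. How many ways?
Fix one position: (15-1)! = 87178291200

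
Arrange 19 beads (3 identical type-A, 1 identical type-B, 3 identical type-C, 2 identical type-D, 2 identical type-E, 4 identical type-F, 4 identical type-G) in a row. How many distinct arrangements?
19! / (3! × 1! × 3! × 2! × 2! × 4! × 4!) = 1466593128000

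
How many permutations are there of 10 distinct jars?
10! = 3628800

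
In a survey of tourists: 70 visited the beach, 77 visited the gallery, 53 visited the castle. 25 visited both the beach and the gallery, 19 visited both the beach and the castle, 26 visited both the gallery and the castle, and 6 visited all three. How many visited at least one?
|A∪B∪C| = 70+77+53-25-19-26+6 = 136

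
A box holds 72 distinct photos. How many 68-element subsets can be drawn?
C(72,68) = 72!/(68!×4!) = 1028790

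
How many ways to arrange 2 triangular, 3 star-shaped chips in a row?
5! / (2! × 3!) = 10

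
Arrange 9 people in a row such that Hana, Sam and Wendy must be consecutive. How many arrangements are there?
Treat the 3 as one block: (9-3+1)! × 3! = 5040 × 6 = 30240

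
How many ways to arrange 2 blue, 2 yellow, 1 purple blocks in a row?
5! / (2! × 2! × 1!) = 30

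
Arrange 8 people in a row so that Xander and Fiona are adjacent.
Treat as block: (8-1)! × 2! = 5040 × 2 = 10080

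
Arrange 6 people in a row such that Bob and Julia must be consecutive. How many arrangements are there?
Treat the 2 as one block: (6-2+1)! × 2! = 120 × 2 = 240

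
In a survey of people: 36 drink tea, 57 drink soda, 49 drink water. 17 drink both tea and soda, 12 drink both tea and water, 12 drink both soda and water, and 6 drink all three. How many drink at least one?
|A∪B∪C| = 36+57+49-17-12-12+6 = 107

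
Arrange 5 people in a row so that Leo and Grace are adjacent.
Treat as block: (5-1)! × 2! = 24 × 2 = 48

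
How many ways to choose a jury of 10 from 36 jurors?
C(36,10) = 36!/(10!×26!) = 254186856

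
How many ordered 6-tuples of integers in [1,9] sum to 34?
Coefficient of x^34 in (x + x² + ... + x^9)^6. By inclusion-exclusion on dice exceeding 9: Σ_j (-1)^j C(6,j)·C(34-1-9j, 5) = C(6,0)·C(33,5) - C(6,1)·C(24,5) + C(6,2)·C(15,5) - C(6,3)·C(6,5) = 1·237336 - 6·42504 + 15·3003 - 20·6 = 27237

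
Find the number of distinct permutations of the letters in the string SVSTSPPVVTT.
11! / (3! × 3! × 2! × 3!) = 92400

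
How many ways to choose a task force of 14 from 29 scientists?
C(29,14) = 29!/(14!×15!) = 77558760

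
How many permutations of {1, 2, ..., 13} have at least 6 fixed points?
Exactly j fixed points: C(13,j)·!(13-j); sum over j ≥ 6 (derangement numbers via !m = (m-1)·(!(m-1) + !(m-2)): !0..!7 = 1, 0, 1, 2, 9, 44, 265, 1854). Σ_{j=6}^{13} C(13,j)·!(13-j) = C(13,6)·!7 + C(13,7)·!6 + C(13,8)·!5 + C(13,9)·!4 + C(13,10)·!3 + C(13,11)·!2 + C(13,12)·!1 + C(13,13)·!0 = 1716·1854 + 1716·265 + 1287·44 + 715·9 + 286·2 + 78·1 + 13·0 + 1·1 = 3699918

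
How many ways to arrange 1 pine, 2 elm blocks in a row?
3! / (1! × 2!) = 3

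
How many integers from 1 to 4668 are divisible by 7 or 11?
⌊4668/7⌋ + ⌊4668/11⌋ - ⌊4668/77⌋ = 666 + 424 - 60 = 1030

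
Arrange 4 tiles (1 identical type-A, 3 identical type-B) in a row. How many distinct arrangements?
4! / (1! × 3!) = 4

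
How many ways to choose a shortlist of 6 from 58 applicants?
C(58,6) = 58!/(6!×52!) = 40475358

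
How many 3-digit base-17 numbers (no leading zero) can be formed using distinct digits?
First digit: 16 choices (nonzero). Then descending: 16 × 16 × 15 = 3840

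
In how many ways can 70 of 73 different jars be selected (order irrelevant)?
C(73,70) = 73!/(70!×3!) = 62196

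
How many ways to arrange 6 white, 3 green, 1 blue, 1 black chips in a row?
11! / (6! × 3! × 1! × 1!) = 9240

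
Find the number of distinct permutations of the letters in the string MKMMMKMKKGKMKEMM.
16! / (8! × 1! × 6! × 1!) = 720720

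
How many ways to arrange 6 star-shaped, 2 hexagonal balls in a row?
8! / (6! × 2!) = 28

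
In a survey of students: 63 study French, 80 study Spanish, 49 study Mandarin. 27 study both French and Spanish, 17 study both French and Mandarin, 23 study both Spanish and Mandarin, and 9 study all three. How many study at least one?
|A∪B∪C| = 63+80+49-27-17-23+9 = 134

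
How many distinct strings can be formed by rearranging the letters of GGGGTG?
6! / (5! × 1!) = 6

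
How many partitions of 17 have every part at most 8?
Let r_j(i) = number of partitions of i into parts ≤ j, for i = 0..17. r_1(i) = 1 for all i; r_j(i) = r_{j-1}(i) + r_j(i-j). Rows j = 2..8: ≤2: 1 1 2 2 3 3 4 4 5 5 6 6 7 7 8 8 9 9; ≤3: 1 1 2 3 4 5 7 8 10 12 14 16 19 21 24 27 30 33; ≤4: 1 1 2 3 5 6 9 11 15 18 23 27 34 39 47 54 64 72; ≤5: 1 1 2 3 5 7 10 13 18 23 30 37 47 57 70 84 101 119; ≤6: 1 1 2 3 5 7 11 14 20 26 35 44 58 71 90 110 136 163; ≤7: 1 1 2 3 5 7 11 15 21 28 38 49 65 82 105 131 164 201; ≤8: 1 1 2 3 5 7 11 15 22 29 40 52 70 89 116 146 186 230. r_8(17) = 230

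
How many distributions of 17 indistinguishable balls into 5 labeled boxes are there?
C(17+5-1, 5-1) = C(21, 4) = 5985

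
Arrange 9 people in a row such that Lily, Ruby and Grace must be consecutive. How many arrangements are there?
Treat the 3 as one block: (9-3+1)! × 3! = 5040 × 6 = 30240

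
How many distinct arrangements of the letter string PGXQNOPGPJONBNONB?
17! / (1! × 1! × 3! × 2! × 3! × 1! × 4! × 2!) = 102918816000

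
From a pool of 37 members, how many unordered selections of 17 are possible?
C(37,17) = 37!/(17!×20!) = 15905368710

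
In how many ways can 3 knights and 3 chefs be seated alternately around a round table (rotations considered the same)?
Fix one of the knights: (3-1)! ways for the remaining knights, × 3! ways for the chefs = 2 × 6 = 12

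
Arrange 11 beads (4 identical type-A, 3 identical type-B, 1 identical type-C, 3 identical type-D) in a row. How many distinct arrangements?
11! / (4! × 3! × 1! × 3!) = 46200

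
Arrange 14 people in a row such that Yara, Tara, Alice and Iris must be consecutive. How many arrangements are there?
Treat the 4 as one block: (14-4+1)! × 4! = 39916800 × 24 = 958003200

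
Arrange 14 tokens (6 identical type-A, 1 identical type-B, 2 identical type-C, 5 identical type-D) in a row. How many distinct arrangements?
14! / (6! × 1! × 2! × 5!) = 504504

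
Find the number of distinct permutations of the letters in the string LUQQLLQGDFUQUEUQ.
16! / (4! × 3! × 1! × 1! × 5! × 1! × 1!) = 1210809600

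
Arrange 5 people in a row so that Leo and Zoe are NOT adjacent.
Total - adjacent = 5! - (5-1)!×2 = 120 - 48 = 72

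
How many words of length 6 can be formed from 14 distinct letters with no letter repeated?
P(14,6) = 14!/(14-6)! = 2162160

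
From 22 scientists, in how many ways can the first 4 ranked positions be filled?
P(22,4) = 22!/(22-4)! = 175560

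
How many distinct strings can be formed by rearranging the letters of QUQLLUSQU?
9! / (2! × 1! × 3! × 3!) = 5040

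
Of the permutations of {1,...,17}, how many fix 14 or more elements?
Exactly j fixed points: C(17,j)·!(17-j); sum over j ≥ 14 (derangement numbers via !m = (m-1)·(!(m-1) + !(m-2)): !0..!3 = 1, 0, 1, 2). Σ_{j=14}^{17} C(17,j)·!(17-j) = C(17,14)·!3 + C(17,15)·!2 + C(17,16)·!1 + C(17,17)·!0 = 680·2 + 136·1 + 17·0 + 1·1 = 1497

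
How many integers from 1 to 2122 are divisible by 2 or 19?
⌊2122/2⌋ + ⌊2122/19⌋ - ⌊2122/38⌋ = 1061 + 111 - 55 = 1117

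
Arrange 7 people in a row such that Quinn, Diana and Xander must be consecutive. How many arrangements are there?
Treat the 3 as one block: (7-3+1)! × 3! = 120 × 6 = 720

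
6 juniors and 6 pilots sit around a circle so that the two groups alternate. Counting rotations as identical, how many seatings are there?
Fix one of the juniors: (6-1)! ways for the remaining juniors, × 6! ways for the pilots = 120 × 720 = 86400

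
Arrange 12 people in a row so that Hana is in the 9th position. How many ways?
Fix one position: (12-1)! = 39916800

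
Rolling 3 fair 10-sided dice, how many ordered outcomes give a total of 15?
Coefficient of x^15 in (x + x² + ... + x^10)^3. By inclusion-exclusion on dice exceeding 10: Σ_j (-1)^j C(3,j)·C(15-1-10j, 2) = C(3,0)·C(14,2) - C(3,1)·C(4,2) = 1·91 - 3·6 = 73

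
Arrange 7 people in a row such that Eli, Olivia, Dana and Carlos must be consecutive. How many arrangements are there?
Treat the 4 as one block: (7-4+1)! × 4! = 24 × 24 = 576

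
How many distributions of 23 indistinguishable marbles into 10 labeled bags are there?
C(23+10-1, 10-1) = C(32, 9) = 28048800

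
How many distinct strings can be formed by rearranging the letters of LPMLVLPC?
8! / (1! × 1! × 1! × 2! × 3!) = 3360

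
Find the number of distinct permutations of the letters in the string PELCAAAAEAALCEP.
15! / (6! × 3! × 2! × 2! × 2!) = 37837800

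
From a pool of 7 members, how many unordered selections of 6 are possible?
C(7,6) = 7!/(6!×1!) = 7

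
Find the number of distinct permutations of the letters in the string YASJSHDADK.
10! / (2! × 1! × 1! × 2! × 1! × 2! × 1!) = 453600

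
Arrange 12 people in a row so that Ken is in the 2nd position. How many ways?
Fix one position: (12-1)! = 39916800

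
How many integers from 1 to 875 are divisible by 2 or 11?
⌊875/2⌋ + ⌊875/11⌋ - ⌊875/22⌋ = 437 + 79 - 39 = 477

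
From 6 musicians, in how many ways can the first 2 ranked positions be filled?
P(6,2) = 6!/(6-2)! = 30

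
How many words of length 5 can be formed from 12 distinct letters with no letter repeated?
P(12,5) = 12!/(12-5)! = 95040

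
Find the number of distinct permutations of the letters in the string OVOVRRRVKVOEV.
13! / (3! × 1! × 5! × 1! × 3!) = 1441440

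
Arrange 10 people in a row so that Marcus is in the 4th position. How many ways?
Fix one position: (10-1)! = 362880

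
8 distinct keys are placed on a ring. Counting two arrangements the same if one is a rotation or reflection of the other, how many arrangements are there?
(8-1)!/2 = 5040/2 = 2520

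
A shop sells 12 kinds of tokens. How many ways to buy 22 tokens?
C(22+12-1, 12-1) = C(33, 11) = 193536720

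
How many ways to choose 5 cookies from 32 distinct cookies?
C(32,5) = 32!/(5!×27!) = 201376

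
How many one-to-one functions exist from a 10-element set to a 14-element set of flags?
P(14,10) = 14!/(14-10)! = 3632428800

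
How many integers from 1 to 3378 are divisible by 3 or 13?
⌊3378/3⌋ + ⌊3378/13⌋ - ⌊3378/39⌋ = 1126 + 259 - 86 = 1299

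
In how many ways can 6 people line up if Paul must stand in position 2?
Fix one position: (6-1)! = 120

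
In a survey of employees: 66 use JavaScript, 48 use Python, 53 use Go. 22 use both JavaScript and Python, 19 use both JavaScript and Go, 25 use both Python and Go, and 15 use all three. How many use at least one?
|A∪B∪C| = 66+48+53-22-19-25+15 = 116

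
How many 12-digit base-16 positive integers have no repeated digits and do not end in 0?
Last digit: 15 nonzero choices. First digit: 14 (nonzero, ≠last). Middle 10: P(14,10) = 3632428800. Total = 762810048000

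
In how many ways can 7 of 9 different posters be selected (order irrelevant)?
C(9,7) = 9!/(7!×2!) = 36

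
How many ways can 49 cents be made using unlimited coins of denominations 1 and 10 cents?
Coefficient of x^49 in 1/(1-x^1) · 1/(1-x^10). Use j coins of 10 for j = 0..⌊49/10⌋ = 4, the rest in 1s: 4 + 1 = 5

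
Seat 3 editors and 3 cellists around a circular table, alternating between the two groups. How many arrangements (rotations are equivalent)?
Fix one of the editors: (3-1)! ways for the remaining editors, × 3! ways for the cellists = 2 × 6 = 12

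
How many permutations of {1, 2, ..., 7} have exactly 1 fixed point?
Choose the 1 fixed point C(7,1) = 7, derange the rest: !6 = Σ_{j=0}^{6} (-1)^j·6!/j! = 720 - 720 + 360 - 120 + 30 - 6 + 1 = 265. Product = 7 × 265 = 1855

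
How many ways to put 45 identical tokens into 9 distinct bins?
C(45+9-1, 9-1) = C(53, 8) = 886322710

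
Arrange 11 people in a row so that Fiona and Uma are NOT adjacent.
Total - adjacent = 11! - (11-1)!×2 = 39916800 - 7257600 = 32659200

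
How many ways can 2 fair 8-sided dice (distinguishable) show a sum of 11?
Coefficient of x^11 in (x + x² + ... + x^8)^2. By inclusion-exclusion on dice exceeding 8: Σ_j (-1)^j C(2,j)·C(11-1-8j, 1) = C(2,0)·C(10,1) - C(2,1)·C(2,1) = 1·10 - 2·2 = 6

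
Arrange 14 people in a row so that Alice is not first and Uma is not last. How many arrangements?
By inclusion-exclusion: 14! - 2×(14-1)! + (14-2)! = 87178291200 - 12454041600 + 479001600 = 75203251200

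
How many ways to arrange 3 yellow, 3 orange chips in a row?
6! / (3! × 3!) = 20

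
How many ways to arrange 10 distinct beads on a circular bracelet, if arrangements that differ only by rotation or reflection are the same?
(10-1)!/2 = 362880/2 = 181440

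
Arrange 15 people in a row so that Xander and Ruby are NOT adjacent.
Total - adjacent = 15! - (15-1)!×2 = 1307674368000 - 174356582400 = 1133317785600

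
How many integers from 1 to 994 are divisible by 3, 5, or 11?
⌊994/3⌋+⌊994/5⌋+⌊994/11⌋ - ⌊994/15⌋-⌊994/33⌋-⌊994/55⌋ + ⌊994/165⌋ = 331+198+90 - 66-30-18 + 6 = 511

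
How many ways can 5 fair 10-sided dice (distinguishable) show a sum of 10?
Coefficient of x^10 in (x + x² + ... + x^10)^5. By inclusion-exclusion on dice exceeding 10: Σ_j (-1)^j C(5,j)·C(10-1-10j, 4) = C(5,0)·C(9,4) = 1·126 = 126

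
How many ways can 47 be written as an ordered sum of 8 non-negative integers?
C(47+8-1, 8-1) = C(54, 7) = 177100560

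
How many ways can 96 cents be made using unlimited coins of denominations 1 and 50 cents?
Coefficient of x^96 in 1/(1-x^1) · 1/(1-x^50). Use j coins of 50 for j = 0..⌊96/50⌋ = 1, the rest in 1s: 1 + 1 = 2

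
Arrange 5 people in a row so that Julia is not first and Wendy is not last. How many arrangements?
By inclusion-exclusion: 5! - 2×(5-1)! + (5-2)! = 120 - 48 + 6 = 78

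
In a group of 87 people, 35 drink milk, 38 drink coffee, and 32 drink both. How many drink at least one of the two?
|A∪B| = |A| + |B| - |A∩B| = 35 + 38 - 32 = 41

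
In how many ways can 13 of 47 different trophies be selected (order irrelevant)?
C(47,13) = 47!/(13!×34!) = 140676848445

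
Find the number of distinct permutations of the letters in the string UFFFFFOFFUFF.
12! / (2! × 1! × 9!) = 660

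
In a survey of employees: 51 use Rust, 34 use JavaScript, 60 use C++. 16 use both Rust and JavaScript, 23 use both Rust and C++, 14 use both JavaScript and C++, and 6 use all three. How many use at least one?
|A∪B∪C| = 51+34+60-16-23-14+6 = 98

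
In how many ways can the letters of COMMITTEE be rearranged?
9! / (1! × 1! × 2! × 1! × 2! × 2!) = 45360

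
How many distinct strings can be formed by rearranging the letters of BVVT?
4! / (1! × 1! × 2!) = 12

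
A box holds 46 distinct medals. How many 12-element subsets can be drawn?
C(46,12) = 46!/(12!×34!) = 38910617655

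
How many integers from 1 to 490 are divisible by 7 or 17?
⌊490/7⌋ + ⌊490/17⌋ - ⌊490/119⌋ = 70 + 28 - 4 = 94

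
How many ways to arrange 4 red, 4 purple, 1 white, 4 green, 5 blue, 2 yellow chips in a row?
20! / (4! × 4! × 1! × 4! × 5! × 2!) = 733296564000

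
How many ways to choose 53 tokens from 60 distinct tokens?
C(60,53) = 60!/(53!×7!) = 386206920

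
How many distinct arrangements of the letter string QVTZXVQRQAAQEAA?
15! / (1! × 1! × 4! × 2! × 1! × 4! × 1! × 1!) = 1135134000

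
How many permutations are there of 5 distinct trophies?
5! = 120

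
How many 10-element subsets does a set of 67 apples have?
C(67,10) = 67!/(10!×57!) = 247994680648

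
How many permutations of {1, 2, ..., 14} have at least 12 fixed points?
Exactly j fixed points: C(14,j)·!(14-j); sum over j ≥ 12 (derangement numbers via !m = (m-1)·(!(m-1) + !(m-2)): !0..!2 = 1, 0, 1). Σ_{j=12}^{14} C(14,j)·!(14-j) = C(14,12)·!2 + C(14,13)·!1 + C(14,14)·!0 = 91·1 + 14·0 + 1·1 = 92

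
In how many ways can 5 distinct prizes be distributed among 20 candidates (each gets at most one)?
P(20,5) = 20!/(20-5)! = 1860480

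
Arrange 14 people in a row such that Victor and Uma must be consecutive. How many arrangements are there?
Treat the 2 as one block: (14-2+1)! × 2! = 6227020800 × 2 = 12454041600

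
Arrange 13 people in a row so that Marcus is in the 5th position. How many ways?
Fix one position: (13-1)! = 479001600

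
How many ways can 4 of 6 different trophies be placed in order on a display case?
P(6,4) = 6!/(6-4)! = 360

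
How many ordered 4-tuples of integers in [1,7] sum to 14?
Coefficient of x^14 in (x + x² + ... + x^7)^4. By inclusion-exclusion on dice exceeding 7: Σ_j (-1)^j C(4,j)·C(14-1-7j, 3) = C(4,0)·C(13,3) - C(4,1)·C(6,3) = 1·286 - 4·20 = 206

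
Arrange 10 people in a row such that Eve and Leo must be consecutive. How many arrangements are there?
Treat the 2 as one block: (10-2+1)! × 2! = 362880 × 2 = 725760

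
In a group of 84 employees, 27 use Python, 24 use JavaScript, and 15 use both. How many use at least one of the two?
|A∪B| = |A| + |B| - |A∩B| = 27 + 24 - 15 = 36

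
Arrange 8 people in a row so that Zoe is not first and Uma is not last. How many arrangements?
By inclusion-exclusion: 8! - 2×(8-1)! + (8-2)! = 40320 - 10080 + 720 = 30960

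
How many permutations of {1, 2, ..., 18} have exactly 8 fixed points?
Choose the 8 fixed points C(18,8) = 43758, derange the rest: !10 = Σ_{j=0}^{10} (-1)^j·10!/j! = 3628800 - 3628800 + 1814400 - 604800 + 151200 - 30240 + 5040 - 720 + 90 - 10 + 1 = 1334961. Product = 43758 × 1334961 = 58415223438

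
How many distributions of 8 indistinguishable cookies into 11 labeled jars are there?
C(8+11-1, 11-1) = C(18, 10) = 43758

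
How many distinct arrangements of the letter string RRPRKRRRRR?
10! / (8! × 1! × 1!) = 90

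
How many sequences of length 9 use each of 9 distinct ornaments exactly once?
9! = 362880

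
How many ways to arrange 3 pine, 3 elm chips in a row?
6! / (3! × 3!) = 20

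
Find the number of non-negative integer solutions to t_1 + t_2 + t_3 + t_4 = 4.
C(4+4-1, 4-1) = C(7, 3) = 35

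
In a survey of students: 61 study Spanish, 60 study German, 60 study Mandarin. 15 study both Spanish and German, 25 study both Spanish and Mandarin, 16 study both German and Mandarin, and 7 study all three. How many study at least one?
|A∪B∪C| = 61+60+60-15-25-16+7 = 132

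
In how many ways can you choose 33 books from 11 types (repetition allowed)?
C(33+11-1, 11-1) = C(43, 10) = 1917334783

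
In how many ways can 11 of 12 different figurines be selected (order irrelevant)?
C(12,11) = 12!/(11!×1!) = 12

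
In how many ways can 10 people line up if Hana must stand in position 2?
Fix one position: (10-1)! = 362880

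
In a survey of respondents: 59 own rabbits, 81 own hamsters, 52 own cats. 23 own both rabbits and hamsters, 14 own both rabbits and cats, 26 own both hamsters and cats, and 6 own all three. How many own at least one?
|A∪B∪C| = 59+81+52-23-14-26+6 = 135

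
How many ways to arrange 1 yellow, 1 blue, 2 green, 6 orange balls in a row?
10! / (1! × 1! × 2! × 6!) = 2520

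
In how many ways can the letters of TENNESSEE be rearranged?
9! / (1! × 4! × 2! × 2!) = 3780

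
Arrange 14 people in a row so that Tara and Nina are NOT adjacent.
Total - adjacent = 14! - (14-1)!×2 = 87178291200 - 12454041600 = 74724249600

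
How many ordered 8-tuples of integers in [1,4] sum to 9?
Coefficient of x^9 in (x + x² + ... + x^4)^8. By inclusion-exclusion on dice exceeding 4: Σ_j (-1)^j C(8,j)·C(9-1-4j, 7) = C(8,0)·C(8,7) = 1·8 = 8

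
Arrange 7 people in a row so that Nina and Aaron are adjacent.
Treat as block: (7-1)! × 2! = 720 × 2 = 1440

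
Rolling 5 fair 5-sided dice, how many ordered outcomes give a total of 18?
Coefficient of x^18 in (x + x² + ... + x^5)^5. By inclusion-exclusion on dice exceeding 5: Σ_j (-1)^j C(5,j)·C(18-1-5j, 4) = C(5,0)·C(17,4) - C(5,1)·C(12,4) + C(5,2)·C(7,4) = 1·2380 - 5·495 + 10·35 = 255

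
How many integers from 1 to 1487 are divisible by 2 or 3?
⌊1487/2⌋ + ⌊1487/3⌋ - ⌊1487/6⌋ = 743 + 495 - 247 = 991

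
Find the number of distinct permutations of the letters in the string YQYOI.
5! / (2! × 1! × 1! × 1!) = 60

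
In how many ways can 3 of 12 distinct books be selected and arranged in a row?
P(12,3) = 12!/(12-3)! = 1320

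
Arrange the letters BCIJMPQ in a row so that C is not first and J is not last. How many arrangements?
By inclusion-exclusion: 7! - 2×(7-1)! + (7-2)! = 5040 - 1440 + 120 = 3720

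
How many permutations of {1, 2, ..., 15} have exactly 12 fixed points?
Choose the 12 fixed points C(15,12) = 455, derange the rest: !3 = Σ_{j=0}^{3} (-1)^j·3!/j! = 6 - 6 + 3 - 1 = 2. Product = 455 × 2 = 910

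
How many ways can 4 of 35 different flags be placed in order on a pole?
P(35,4) = 35!/(35-4)! = 1256640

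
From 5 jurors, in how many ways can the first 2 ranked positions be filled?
P(5,2) = 5!/(5-2)! = 20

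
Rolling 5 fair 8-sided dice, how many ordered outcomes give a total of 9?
Coefficient of x^9 in (x + x² + ... + x^8)^5. By inclusion-exclusion on dice exceeding 8: Σ_j (-1)^j C(5,j)·C(9-1-8j, 4) = C(5,0)·C(8,4) = 1·70 = 70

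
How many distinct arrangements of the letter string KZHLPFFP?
8! / (1! × 1! × 1! × 1! × 2! × 2!) = 10080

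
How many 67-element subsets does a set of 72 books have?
C(72,67) = 72!/(67!×5!) = 13991544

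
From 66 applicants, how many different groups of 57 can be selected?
C(66,57) = 66!/(57!×9!) = 37014131440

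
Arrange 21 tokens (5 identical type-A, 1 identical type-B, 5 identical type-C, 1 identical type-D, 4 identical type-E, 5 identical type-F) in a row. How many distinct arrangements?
21! / (5! × 1! × 5! × 1! × 4! × 5!) = 1231938227520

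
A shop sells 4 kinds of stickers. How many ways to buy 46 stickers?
C(46+4-1, 4-1) = C(49, 3) = 18424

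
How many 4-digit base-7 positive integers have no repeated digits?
First digit: 6 choices (nonzero). Then descending: 6 × 6 × 5 × 4 = 720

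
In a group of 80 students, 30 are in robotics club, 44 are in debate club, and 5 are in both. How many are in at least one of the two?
|A∪B| = |A| + |B| - |A∩B| = 30 + 44 - 5 = 69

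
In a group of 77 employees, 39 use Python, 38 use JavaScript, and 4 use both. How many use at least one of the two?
|A∪B| = |A| + |B| - |A∩B| = 39 + 38 - 4 = 73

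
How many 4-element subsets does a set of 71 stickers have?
C(71,4) = 71!/(4!×67!) = 971635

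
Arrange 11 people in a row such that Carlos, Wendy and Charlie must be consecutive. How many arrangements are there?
Treat the 3 as one block: (11-3+1)! × 3! = 362880 × 6 = 2177280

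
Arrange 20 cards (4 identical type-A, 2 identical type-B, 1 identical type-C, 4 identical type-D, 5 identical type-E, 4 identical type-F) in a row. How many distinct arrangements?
20! / (4! × 2! × 1! × 4! × 5! × 4!) = 733296564000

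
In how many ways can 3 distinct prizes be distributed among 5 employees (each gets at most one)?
P(5,3) = 5!/(5-3)! = 60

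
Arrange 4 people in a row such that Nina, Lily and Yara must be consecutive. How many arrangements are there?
Treat the 3 as one block: (4-3+1)! × 3! = 2 × 6 = 12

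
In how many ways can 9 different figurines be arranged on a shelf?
9! = 362880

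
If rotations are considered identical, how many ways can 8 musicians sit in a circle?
Circular: fix one position, arrange the rest. (8-1)! = 5040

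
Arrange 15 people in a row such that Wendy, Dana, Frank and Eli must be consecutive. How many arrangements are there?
Treat the 4 as one block: (15-4+1)! × 4! = 479001600 × 24 = 11496038400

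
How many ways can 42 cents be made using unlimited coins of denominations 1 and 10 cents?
Coefficient of x^42 in 1/(1-x^1) · 1/(1-x^10). Use j coins of 10 for j = 0..⌊42/10⌋ = 4, the rest in 1s: 4 + 1 = 5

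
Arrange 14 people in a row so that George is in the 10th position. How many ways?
Fix one position: (14-1)! = 6227020800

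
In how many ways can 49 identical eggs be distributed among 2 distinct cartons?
C(49+2-1, 2-1) = C(50, 1) = 50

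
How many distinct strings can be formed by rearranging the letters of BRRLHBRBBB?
10! / (1! × 3! × 1! × 5!) = 5040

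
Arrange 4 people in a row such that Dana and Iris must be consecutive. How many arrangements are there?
Treat the 2 as one block: (4-2+1)! × 2! = 6 × 2 = 12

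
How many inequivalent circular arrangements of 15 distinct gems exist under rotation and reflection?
(15-1)!/2 = 87178291200/2 = 43589145600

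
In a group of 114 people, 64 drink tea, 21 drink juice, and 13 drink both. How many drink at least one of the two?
|A∪B| = |A| + |B| - |A∩B| = 64 + 21 - 13 = 72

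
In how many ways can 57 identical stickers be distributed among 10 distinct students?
C(57+10-1, 10-1) = C(66, 9) = 37014131440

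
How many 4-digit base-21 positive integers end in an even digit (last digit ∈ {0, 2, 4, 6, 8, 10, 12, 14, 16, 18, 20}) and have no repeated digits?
Last∈{0,2,4,6,8,10,12,14,16,18,20}. Last=0: 6840. Last nonzero: 10×19×P(19,2) = 64980. Total = 71820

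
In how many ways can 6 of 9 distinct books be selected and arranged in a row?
P(9,6) = 9!/(9-6)! = 60480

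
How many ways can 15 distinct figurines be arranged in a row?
15! = 1307674368000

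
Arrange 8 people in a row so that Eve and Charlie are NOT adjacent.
Total - adjacent = 8! - (8-1)!×2 = 40320 - 10080 = 30240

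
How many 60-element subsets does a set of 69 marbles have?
C(69,60) = 69!/(60!×9!) = 56672074888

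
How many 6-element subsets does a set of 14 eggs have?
C(14,6) = 14!/(6!×8!) = 3003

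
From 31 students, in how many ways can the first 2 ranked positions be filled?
P(31,2) = 31!/(31-2)! = 930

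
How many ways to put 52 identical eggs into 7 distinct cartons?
C(52+7-1, 7-1) = C(58, 6) = 40475358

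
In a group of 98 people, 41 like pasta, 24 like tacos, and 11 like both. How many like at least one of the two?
|A∪B| = |A| + |B| - |A∩B| = 41 + 24 - 11 = 54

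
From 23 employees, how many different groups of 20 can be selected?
C(23,20) = 23!/(20!×3!) = 1771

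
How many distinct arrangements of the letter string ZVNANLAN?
8! / (3! × 2! × 1! × 1! × 1!) = 3360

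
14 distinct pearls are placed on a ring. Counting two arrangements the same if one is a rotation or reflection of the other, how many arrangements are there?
(14-1)!/2 = 6227020800/2 = 3113510400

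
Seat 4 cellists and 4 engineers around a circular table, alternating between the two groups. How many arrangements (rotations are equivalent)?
Fix one of the cellists: (4-1)! ways for the remaining cellists, × 4! ways for the engineers = 6 × 24 = 144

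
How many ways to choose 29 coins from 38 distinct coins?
C(38,29) = 38!/(29!×9!) = 163011640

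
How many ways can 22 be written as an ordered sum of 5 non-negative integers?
C(22+5-1, 5-1) = C(26, 4) = 14950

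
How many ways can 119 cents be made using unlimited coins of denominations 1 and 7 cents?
Coefficient of x^119 in 1/(1-x^1) · 1/(1-x^7). Use j coins of 7 for j = 0..⌊119/7⌋ = 17, the rest in 1s: 17 + 1 = 18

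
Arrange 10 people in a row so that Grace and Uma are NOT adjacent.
Total - adjacent = 10! - (10-1)!×2 = 3628800 - 725760 = 2903040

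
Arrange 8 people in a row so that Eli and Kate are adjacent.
Treat as block: (8-1)! × 2! = 5040 × 2 = 10080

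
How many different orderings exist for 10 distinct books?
10! = 3628800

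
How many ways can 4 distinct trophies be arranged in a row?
4! = 24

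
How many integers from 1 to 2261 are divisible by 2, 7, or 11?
⌊2261/2⌋+⌊2261/7⌋+⌊2261/11⌋ - ⌊2261/14⌋-⌊2261/22⌋-⌊2261/77⌋ + ⌊2261/154⌋ = 1130+323+205 - 161-102-29 + 14 = 1380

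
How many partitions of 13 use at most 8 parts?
By conjugation, equals partitions of 13 into parts ≤ 8. Let r_j(i) = number of partitions of i into parts ≤ j, for i = 0..13. r_1(i) = 1 for all i; r_j(i) = r_{j-1}(i) + r_j(i-j). Rows j = 2..8: ≤2: 1 1 2 2 3 3 4 4 5 5 6 6 7 7; ≤3: 1 1 2 3 4 5 7 8 10 12 14 16 19 21; ≤4: 1 1 2 3 5 6 9 11 15 18 23 27 34 39; ≤5: 1 1 2 3 5 7 10 13 18 23 30 37 47 57; ≤6: 1 1 2 3 5 7 11 14 20 26 35 44 58 71; ≤7: 1 1 2 3 5 7 11 15 21 28 38 49 65 82; ≤8: 1 1 2 3 5 7 11 15 22 29 40 52 70 89. r_8(13) = 89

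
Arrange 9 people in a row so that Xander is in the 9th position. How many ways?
Fix one position: (9-1)! = 40320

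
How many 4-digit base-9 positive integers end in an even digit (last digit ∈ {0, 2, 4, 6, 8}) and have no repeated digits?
Last∈{0,2,4,6,8}. Last=0: 336. Last nonzero: 4×7×P(7,2) = 1176. Total = 1512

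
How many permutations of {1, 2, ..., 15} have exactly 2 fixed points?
Choose the 2 fixed points C(15,2) = 105, derange the rest: !13 = Σ_{j=0}^{13} (-1)^j·13!/j! = 6227020800 - 6227020800 + 3113510400 - 1037836800 + 259459200 - 51891840 + 8648640 - 1235520 + 154440 - 17160 + 1716 - 156 + 13 - 1 = 2290792932. Product = 105 × 2290792932 = 240533257860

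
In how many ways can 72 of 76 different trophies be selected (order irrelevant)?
C(76,72) = 76!/(72!×4!) = 1282975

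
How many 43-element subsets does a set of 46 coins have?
C(46,43) = 46!/(43!×3!) = 15180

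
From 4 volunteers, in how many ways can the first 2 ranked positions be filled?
P(4,2) = 4!/(4-2)! = 12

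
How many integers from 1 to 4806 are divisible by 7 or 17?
⌊4806/7⌋ + ⌊4806/17⌋ - ⌊4806/119⌋ = 686 + 282 - 40 = 928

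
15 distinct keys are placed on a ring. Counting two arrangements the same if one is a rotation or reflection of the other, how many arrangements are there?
(15-1)!/2 = 87178291200/2 = 43589145600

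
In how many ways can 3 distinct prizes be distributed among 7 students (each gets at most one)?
P(7,3) = 7!/(7-3)! = 210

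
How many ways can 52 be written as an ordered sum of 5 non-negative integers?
C(52+5-1, 5-1) = C(56, 4) = 367290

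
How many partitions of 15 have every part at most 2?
Let r_j(i) = number of partitions of i into parts ≤ j, for i = 0..15. r_1(i) = 1 for all i; r_j(i) = r_{j-1}(i) + r_j(i-j). Rows j = 2..2: ≤2: 1 1 2 2 3 3 4 4 5 5 6 6 7 7 8 8. r_2(15) = 8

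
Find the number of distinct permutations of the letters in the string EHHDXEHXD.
9! / (3! × 2! × 2! × 2!) = 7560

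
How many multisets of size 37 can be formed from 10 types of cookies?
C(37+10-1, 10-1) = C(46, 9) = 1101716330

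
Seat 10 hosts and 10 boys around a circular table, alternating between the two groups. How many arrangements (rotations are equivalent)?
Fix one of the hosts: (10-1)! ways for the remaining hosts, × 10! ways for the boys = 362880 × 3628800 = 1316818944000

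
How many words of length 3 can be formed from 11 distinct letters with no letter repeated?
P(11,3) = 11!/(11-3)! = 990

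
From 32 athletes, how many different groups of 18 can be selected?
C(32,18) = 32!/(18!×14!) = 471435600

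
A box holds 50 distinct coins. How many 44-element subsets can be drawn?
C(50,44) = 50!/(44!×6!) = 15890700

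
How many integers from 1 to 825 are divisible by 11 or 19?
⌊825/11⌋ + ⌊825/19⌋ - ⌊825/209⌋ = 75 + 43 - 3 = 115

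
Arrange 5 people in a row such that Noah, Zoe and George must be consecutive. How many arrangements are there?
Treat the 3 as one block: (5-3+1)! × 3! = 6 × 6 = 36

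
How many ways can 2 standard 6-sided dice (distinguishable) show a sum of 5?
Coefficient of x^5 in (x + x² + ... + x^6)^2. By inclusion-exclusion on dice exceeding 6: Σ_j (-1)^j C(2,j)·C(5-1-6j, 1) = C(2,0)·C(4,1) = 1·4 = 4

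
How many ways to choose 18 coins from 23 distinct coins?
C(23,18) = 23!/(18!×5!) = 33649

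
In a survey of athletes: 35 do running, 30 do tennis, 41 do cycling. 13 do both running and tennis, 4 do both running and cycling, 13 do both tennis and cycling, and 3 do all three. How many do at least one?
|A∪B∪C| = 35+30+41-13-4-13+3 = 79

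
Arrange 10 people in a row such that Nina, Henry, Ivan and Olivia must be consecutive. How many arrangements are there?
Treat the 4 as one block: (10-4+1)! × 4! = 5040 × 24 = 120960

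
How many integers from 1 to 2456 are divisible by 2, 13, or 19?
⌊2456/2⌋+⌊2456/13⌋+⌊2456/19⌋ - ⌊2456/26⌋-⌊2456/38⌋-⌊2456/247⌋ + ⌊2456/494⌋ = 1228+188+129 - 94-64-9 + 4 = 1382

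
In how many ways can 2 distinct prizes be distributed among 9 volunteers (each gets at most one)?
P(9,2) = 9!/(9-2)! = 72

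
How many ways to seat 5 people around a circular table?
Circular: fix one position, arrange the rest. (5-1)! = 24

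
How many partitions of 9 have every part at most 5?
Let r_j(i) = number of partitions of i into parts ≤ j, for i = 0..9. r_1(i) = 1 for all i; r_j(i) = r_{j-1}(i) + r_j(i-j). Rows j = 2..5: ≤2: 1 1 2 2 3 3 4 4 5 5; ≤3: 1 1 2 3 4 5 7 8 10 12; ≤4: 1 1 2 3 5 6 9 11 15 18; ≤5: 1 1 2 3 5 7 10 13 18 23. r_5(9) = 23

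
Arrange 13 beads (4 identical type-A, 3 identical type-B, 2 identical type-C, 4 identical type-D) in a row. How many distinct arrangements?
13! / (4! × 3! × 2! × 4!) = 900900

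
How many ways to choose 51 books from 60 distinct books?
C(60,51) = 60!/(51!×9!) = 14783142660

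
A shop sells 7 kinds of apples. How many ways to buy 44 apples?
C(44+7-1, 7-1) = C(50, 6) = 15890700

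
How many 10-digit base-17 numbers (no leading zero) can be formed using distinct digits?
First digit: 16 choices (nonzero). Then descending: 16 × 16 × 15 × 14 × 13 × 12 × 11 × 10 × 9 × 8 = 66421555200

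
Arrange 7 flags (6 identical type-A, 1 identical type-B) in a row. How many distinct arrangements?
7! / (6! × 1!) = 7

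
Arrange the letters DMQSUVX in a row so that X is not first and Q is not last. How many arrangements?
By inclusion-exclusion: 7! - 2×(7-1)! + (7-2)! = 5040 - 1440 + 120 = 3720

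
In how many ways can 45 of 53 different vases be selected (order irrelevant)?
C(53,45) = 53!/(45!×8!) = 886322710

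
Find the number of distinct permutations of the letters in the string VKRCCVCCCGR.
11! / (2! × 1! × 1! × 2! × 5!) = 83160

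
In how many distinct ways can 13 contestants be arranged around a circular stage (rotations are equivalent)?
Circular: fix one position, arrange the rest. (13-1)! = 479001600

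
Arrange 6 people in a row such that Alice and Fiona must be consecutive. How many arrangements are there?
Treat the 2 as one block: (6-2+1)! × 2! = 120 × 2 = 240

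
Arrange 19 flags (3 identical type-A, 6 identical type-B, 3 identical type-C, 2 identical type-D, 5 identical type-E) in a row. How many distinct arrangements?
19! / (3! × 6! × 3! × 2! × 5!) = 19554575040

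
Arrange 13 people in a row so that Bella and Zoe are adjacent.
Treat as block: (13-1)! × 2! = 479001600 × 2 = 958003200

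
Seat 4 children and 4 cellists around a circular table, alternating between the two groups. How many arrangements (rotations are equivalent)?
Fix one of the children: (4-1)! ways for the remaining children, × 4! ways for the cellists = 6 × 24 = 144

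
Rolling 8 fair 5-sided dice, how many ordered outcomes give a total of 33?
Coefficient of x^33 in (x + x² + ... + x^5)^8. By inclusion-exclusion on dice exceeding 5: Σ_j (-1)^j C(8,j)·C(33-1-5j, 7) = C(8,0)·C(32,7) - C(8,1)·C(27,7) + C(8,2)·C(22,7) - C(8,3)·C(17,7) + C(8,4)·C(12,7) - C(8,5)·C(7,7) = 1·3365856 - 8·888030 + 28·170544 - 56·19448 + 70·792 - 56·1 = 3144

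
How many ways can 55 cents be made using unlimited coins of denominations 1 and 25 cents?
Coefficient of x^55 in 1/(1-x^1) · 1/(1-x^25). Use j coins of 25 for j = 0..⌊55/25⌋ = 2, the rest in 1s: 2 + 1 = 3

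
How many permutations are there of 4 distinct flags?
4! = 24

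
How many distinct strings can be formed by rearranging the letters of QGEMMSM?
7! / (1! × 3! × 1! × 1! × 1!) = 840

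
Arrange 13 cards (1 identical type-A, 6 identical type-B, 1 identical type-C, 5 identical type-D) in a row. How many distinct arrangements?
13! / (1! × 6! × 1! × 5!) = 72072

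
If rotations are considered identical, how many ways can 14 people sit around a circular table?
Circular: fix one position, arrange the rest. (14-1)! = 6227020800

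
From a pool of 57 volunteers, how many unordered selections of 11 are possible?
C(57,11) = 57!/(11!×46!) = 184509266760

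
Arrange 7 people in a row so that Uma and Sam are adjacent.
Treat as block: (7-1)! × 2! = 720 × 2 = 1440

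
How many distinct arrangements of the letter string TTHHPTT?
7! / (1! × 4! × 2!) = 105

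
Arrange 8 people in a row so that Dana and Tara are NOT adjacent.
Total - adjacent = 8! - (8-1)!×2 = 40320 - 10080 = 30240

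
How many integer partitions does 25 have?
Pentagonal recurrence p(n) = p(n-1) + p(n-2) - p(n-5) - p(n-7) + p(n-12) + p(n-15) - ... gives p(0..24) = 1, 1, 2, 3, 5, 7, 11, 15, 22, 30, 42, 56, 77, 101, 135, 176, 231, 297, 385, 490, 627, 792, 1002, 1255, 1575. p(25) = p(24) + p(23) - p(20) - p(18) + p(13) + p(10) - p(3) = 1575 + 1255 - 627 - 385 + 101 + 42 - 3 = 1958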